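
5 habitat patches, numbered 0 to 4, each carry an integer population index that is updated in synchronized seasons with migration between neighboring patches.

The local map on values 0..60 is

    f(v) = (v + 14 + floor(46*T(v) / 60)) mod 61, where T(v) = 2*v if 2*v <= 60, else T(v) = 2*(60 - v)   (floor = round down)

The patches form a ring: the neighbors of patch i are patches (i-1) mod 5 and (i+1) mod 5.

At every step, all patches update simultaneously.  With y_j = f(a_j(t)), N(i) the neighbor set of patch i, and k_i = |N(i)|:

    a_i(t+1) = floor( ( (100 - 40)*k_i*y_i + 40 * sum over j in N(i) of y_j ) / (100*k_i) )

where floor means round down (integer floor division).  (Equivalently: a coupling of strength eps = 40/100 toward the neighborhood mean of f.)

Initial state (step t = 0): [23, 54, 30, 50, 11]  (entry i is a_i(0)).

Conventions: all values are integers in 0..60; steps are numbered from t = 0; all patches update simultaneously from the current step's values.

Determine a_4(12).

Simulating step by step:
t=0: [23, 54, 30, 50, 11]
t=1: [18, 17, 24, 24, 30]
t=2: [52, 48, 21, 16, 31]
t=3: [19, 16, 18, 39, 31]
t=4: [17, 44, 51, 31, 21]
t=5: [39, 27, 20, 21, 20]
t=6: [19, 18, 7, 4, 7]
t=7: [18, 41, 35, 26, 23]
t=8: [42, 30, 23, 18, 22]
t=9: [20, 24, 24, 39, 21]
t=10: [5, 11, 15, 18, 9]
t=11: [31, 40, 51, 53, 38]
t=12: [26, 22, 18, 17, 23]

Answer: a_4(12) = 23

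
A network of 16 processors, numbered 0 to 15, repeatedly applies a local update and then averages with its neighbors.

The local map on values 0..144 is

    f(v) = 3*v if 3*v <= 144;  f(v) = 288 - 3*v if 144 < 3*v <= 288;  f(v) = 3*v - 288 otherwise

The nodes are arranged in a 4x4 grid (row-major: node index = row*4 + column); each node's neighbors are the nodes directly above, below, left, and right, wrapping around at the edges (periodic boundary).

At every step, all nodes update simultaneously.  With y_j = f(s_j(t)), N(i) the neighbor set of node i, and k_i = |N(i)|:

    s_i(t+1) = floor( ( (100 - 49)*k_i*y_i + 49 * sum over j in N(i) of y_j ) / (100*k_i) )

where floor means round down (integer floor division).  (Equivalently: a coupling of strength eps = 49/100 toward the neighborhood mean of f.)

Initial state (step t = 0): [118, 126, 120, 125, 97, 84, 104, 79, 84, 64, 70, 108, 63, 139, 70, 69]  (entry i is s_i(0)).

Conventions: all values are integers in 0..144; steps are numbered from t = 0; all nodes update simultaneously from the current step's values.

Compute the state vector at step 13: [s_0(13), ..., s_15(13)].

Simulating step by step:
t=0: [118, 126, 120, 125, 97, 84, 104, 79, 84, 64, 70, 108, 63, 139, 70, 69]
t=1: [67, 83, 70, 77, 24, 44, 41, 44, 47, 83, 68, 48, 88, 110, 83, 78]
t=2: [67, 61, 71, 72, 96, 100, 114, 115, 106, 68, 85, 123, 51, 38, 51, 59]
t=3: [82, 88, 83, 77, 22, 35, 49, 54, 52, 65, 60, 69, 110, 114, 109, 108]
t=4: [44, 41, 51, 58, 83, 93, 118, 106, 101, 96, 98, 90, 53, 51, 48, 45]
t=5: [116, 113, 123, 111, 42, 32, 55, 44, 30, 20, 30, 31, 116, 117, 123, 118]
t=6: [65, 62, 78, 64, 110, 93, 111, 114, 87, 72, 89, 93, 64, 63, 78, 67]
t=7: [88, 83, 63, 84, 43, 36, 39, 51, 40, 55, 32, 27, 86, 90, 59, 75]
t=8: [40, 50, 87, 57, 113, 105, 113, 113, 105, 104, 101, 92, 42, 46, 90, 63]
t=9: [114, 108, 53, 96, 53, 46, 40, 54, 39, 37, 20, 29, 111, 107, 43, 83]
t=10: [53, 61, 100, 42, 119, 118, 116, 105, 105, 99, 85, 86, 52, 56, 97, 51]
t=11: [118, 93, 42, 101, 65, 63, 47, 48, 43, 34, 29, 42, 117, 91, 38, 104]
t=12: [55, 42, 98, 51, 101, 92, 127, 119, 112, 92, 103, 111, 60, 42, 89, 51]
t=13: [109, 96, 48, 109, 38, 36, 60, 70, 46, 31, 31, 56, 108, 96, 45, 106]

Answer: [109, 96, 48, 109, 38, 36, 60, 70, 46, 31, 31, 56, 108, 96, 45, 106]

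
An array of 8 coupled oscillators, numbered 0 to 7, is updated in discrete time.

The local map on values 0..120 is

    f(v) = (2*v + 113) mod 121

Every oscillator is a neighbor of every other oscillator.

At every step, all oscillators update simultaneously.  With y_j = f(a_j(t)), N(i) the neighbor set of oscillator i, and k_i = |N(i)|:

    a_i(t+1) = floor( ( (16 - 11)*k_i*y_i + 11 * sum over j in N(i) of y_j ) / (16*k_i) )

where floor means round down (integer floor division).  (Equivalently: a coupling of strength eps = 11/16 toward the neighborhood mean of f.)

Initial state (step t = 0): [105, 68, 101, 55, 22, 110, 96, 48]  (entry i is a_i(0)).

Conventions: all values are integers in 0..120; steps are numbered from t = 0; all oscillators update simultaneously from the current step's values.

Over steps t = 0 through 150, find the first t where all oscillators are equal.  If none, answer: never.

Answer: 9
Key observation: Synchronization is absorbing here: once all oscillators are equal they stay equal, and step 9 is the first all-equal step.

Derivation:
t=0: [105, 68, 101, 55, 22, 110, 96, 48]  (not all equal)
t=1: [70, 54, 68, 74, 60, 72, 66, 71]  (not all equal)
t=2: [29, 48, 29, 31, 51, 30, 28, 30]  (not all equal)
t=3: [58, 66, 58, 59, 68, 59, 58, 59]  (not all equal)
t=4: [88, 65, 88, 88, 66, 88, 88, 88]  (not all equal)
t=5: [38, 28, 38, 38, 28, 38, 38, 38]  (not all equal)
t=6: [64, 59, 64, 64, 59, 64, 64, 64]  (not all equal)
t=7: [118, 115, 118, 118, 115, 118, 118, 118]  (not all equal)
t=8: [105, 104, 105, 105, 104, 105, 105, 105]  (not all equal)
t=9: [80, 80, 80, 80, 80, 80, 80, 80]  (all equal)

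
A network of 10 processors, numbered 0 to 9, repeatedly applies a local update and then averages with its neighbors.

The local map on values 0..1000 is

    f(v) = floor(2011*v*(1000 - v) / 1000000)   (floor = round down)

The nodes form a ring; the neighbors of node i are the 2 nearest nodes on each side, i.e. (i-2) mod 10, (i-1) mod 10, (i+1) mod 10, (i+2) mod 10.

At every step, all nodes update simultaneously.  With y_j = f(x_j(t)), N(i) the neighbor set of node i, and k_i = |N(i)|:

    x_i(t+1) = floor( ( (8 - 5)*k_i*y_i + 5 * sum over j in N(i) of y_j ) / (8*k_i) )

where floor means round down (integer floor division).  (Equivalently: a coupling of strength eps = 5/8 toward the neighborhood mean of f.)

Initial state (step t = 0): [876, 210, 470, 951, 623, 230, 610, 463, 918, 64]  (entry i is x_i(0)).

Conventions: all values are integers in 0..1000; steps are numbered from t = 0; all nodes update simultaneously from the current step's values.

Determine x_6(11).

Answer: x_6(11) = 502

Derivation:
t=0: [876, 210, 470, 951, 623, 230, 610, 463, 918, 64]
t=1: [254, 270, 361, 294, 399, 374, 410, 359, 262, 232]
t=2: [393, 401, 435, 439, 467, 464, 463, 439, 409, 388]
t=3: [482, 485, 491, 494, 498, 498, 496, 492, 486, 482]
t=4: [502, 502, 502, 502, 502, 502, 502, 502, 502, 502]
t=5: [502, 502, 502, 502, 502, 502, 502, 502, 502, 502]
t=6: [502, 502, 502, 502, 502, 502, 502, 502, 502, 502]
t=7: [502, 502, 502, 502, 502, 502, 502, 502, 502, 502]
t=8: [502, 502, 502, 502, 502, 502, 502, 502, 502, 502]
t=9: [502, 502, 502, 502, 502, 502, 502, 502, 502, 502]
t=10: [502, 502, 502, 502, 502, 502, 502, 502, 502, 502]
t=11: [502, 502, 502, 502, 502, 502, 502, 502, 502, 502]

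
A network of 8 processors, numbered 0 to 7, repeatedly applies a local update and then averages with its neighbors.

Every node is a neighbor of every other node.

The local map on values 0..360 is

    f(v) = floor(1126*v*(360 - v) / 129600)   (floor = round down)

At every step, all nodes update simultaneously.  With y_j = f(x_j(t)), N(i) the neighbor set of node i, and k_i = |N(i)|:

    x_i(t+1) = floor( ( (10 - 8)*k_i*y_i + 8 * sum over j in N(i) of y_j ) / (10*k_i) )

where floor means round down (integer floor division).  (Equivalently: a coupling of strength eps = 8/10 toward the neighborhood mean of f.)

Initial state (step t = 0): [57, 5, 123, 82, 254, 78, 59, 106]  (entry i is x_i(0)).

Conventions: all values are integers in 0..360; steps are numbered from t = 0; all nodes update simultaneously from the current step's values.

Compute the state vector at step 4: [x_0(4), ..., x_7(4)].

Simulating step by step:
t=0: [57, 5, 123, 82, 254, 78, 59, 106]
t=1: [175, 164, 184, 180, 183, 179, 176, 183]
t=2: [280, 280, 280, 280, 280, 280, 280, 280]
t=3: [194, 194, 194, 194, 194, 194, 194, 194]
t=4: [279, 279, 279, 279, 279, 279, 279, 279]

Answer: [279, 279, 279, 279, 279, 279, 279, 279]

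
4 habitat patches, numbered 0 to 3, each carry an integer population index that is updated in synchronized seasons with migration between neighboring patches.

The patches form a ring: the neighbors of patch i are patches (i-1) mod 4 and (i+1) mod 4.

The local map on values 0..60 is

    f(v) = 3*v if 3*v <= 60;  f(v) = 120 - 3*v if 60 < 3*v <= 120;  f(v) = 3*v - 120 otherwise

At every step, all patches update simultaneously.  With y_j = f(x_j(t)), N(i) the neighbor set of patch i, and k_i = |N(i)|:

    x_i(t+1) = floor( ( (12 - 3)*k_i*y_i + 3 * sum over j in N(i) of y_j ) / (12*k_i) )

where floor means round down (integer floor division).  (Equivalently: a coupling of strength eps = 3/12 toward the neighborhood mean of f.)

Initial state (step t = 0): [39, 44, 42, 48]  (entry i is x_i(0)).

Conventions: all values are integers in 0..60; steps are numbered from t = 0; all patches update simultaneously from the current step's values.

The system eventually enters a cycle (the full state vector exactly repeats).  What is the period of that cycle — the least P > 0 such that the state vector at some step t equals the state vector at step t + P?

Answer: 19
Key observation: The state at step 30, [39, 33, 39, 33], reappears at step 49 — and no state repeats earlier — so the cycle the system enters has period 19.

Derivation:
t=0: [39, 44, 42, 48]
t=1: [6, 10, 9, 19]
t=2: [24, 28, 31, 48]
t=3: [43, 36, 27, 27]
t=4: [13, 15, 35, 35]
t=5: [36, 40, 18, 18]
t=6: [15, 8, 47, 48]
t=7: [39, 26, 21, 26]
t=8: [12, 39, 53, 39]
t=9: [27, 11, 30, 11]
t=10: [37, 33, 30, 33]
t=11: [12, 20, 27, 20]
t=12: [42, 54, 44, 54]
t=13: [15, 33, 19, 33]
t=14: [39, 28, 48, 28]
t=15: [11, 30, 27, 30]
t=16: [32, 31, 36, 31]
t=17: [24, 24, 15, 24]
t=18: [48, 47, 45, 47]
t=19: [23, 20, 16, 20]
t=20: [53, 57, 51, 57]
t=21: [42, 47, 37, 47]
t=22: [9, 17, 12, 17]
t=23: [33, 46, 39, 46]
t=24: [20, 16, 6, 16]
t=25: [57, 45, 25, 45]
t=26: [42, 23, 37, 23]
t=27: [17, 40, 19, 40]
t=28: [38, 13, 42, 13]
t=29: [14, 30, 14, 30]
t=30: [39, 33, 39, 33]
t=31: [7, 16, 7, 16]
t=32: [27, 41, 27, 41]
t=33: [30, 12, 30, 12]
t=34: [31, 34, 31, 34]
t=35: [24, 20, 24, 20]
t=36: [51, 57, 51, 57]
t=37: [37, 46, 37, 46]
t=38: [11, 15, 11, 15]
t=39: [36, 42, 36, 42]
t=40: [10, 7, 10, 7]
t=41: [27, 23, 27, 23]
t=42: [42, 48, 42, 48]
t=43: [10, 19, 10, 19]
t=44: [36, 50, 36, 50]
t=45: [16, 25, 16, 25]
t=46: [47, 45, 47, 45]
t=47: [19, 16, 19, 16]
t=48: [54, 50, 54, 50]
t=49: [39, 33, 39, 33]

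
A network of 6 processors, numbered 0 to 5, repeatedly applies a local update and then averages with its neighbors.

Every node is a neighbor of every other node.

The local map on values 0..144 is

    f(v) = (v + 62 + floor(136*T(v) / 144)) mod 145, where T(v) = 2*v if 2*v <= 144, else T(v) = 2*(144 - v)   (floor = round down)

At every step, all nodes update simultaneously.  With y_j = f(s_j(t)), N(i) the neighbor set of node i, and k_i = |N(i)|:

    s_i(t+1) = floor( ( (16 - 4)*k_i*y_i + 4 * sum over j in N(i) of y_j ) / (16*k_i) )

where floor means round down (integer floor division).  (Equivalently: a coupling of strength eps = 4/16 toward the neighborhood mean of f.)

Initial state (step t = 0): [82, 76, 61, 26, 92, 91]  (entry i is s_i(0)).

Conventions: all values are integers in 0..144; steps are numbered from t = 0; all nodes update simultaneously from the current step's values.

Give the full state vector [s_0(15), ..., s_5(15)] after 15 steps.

Simulating step by step:
t=0: [82, 76, 61, 26, 92, 91]
t=1: [115, 118, 99, 130, 109, 109]
t=2: [86, 85, 97, 77, 90, 90]
t=3: [111, 112, 104, 117, 109, 109]
t=4: [90, 89, 94, 86, 91, 91]
t=5: [108, 108, 106, 110, 108, 108]
t=6: [92, 92, 93, 91, 92, 92]
t=7: [107, 107, 106, 107, 107, 107]
t=8: [93, 93, 93, 93, 93, 93]
t=9: [106, 106, 106, 106, 106, 106]
t=10: [94, 94, 94, 94, 94, 94]
t=11: [105, 105, 105, 105, 105, 105]
t=12: [95, 95, 95, 95, 95, 95]
t=13: [104, 104, 104, 104, 104, 104]
t=14: [96, 96, 96, 96, 96, 96]
t=15: [103, 103, 103, 103, 103, 103]

Answer: [103, 103, 103, 103, 103, 103]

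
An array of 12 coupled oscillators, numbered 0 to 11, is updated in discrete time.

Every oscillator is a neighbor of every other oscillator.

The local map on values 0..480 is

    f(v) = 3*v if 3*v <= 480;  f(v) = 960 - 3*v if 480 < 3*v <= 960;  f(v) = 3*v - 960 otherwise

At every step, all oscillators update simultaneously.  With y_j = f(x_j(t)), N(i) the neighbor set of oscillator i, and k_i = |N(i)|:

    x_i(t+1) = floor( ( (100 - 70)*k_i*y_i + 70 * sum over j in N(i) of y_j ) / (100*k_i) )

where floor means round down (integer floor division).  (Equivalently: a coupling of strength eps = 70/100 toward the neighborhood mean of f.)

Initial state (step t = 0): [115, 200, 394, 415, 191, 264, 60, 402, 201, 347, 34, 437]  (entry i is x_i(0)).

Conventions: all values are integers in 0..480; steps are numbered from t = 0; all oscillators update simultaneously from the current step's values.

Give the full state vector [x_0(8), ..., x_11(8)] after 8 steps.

Answer: [304, 304, 301, 303, 304, 301, 301, 301, 304, 298, 299, 304]

Derivation:
t=0: [115, 200, 394, 415, 191, 264, 60, 402, 201, 347, 34, 437]
t=1: [277, 281, 248, 263, 287, 235, 238, 254, 280, 215, 220, 279]
t=2: [176, 173, 196, 186, 169, 205, 203, 192, 174, 220, 216, 174]
t=3: [399, 401, 384, 392, 404, 378, 380, 387, 400, 367, 370, 400]
t=4: [212, 214, 202, 207, 216, 198, 199, 204, 213, 190, 192, 213]
t=5: [340, 338, 347, 343, 337, 349, 349, 345, 339, 355, 354, 339]
t=6: [70, 69, 75, 72, 68, 76, 76, 74, 69, 81, 80, 69]
t=7: [217, 216, 220, 218, 216, 221, 221, 220, 216, 225, 224, 216]
t=8: [304, 304, 301, 303, 304, 301, 301, 301, 304, 298, 299, 304]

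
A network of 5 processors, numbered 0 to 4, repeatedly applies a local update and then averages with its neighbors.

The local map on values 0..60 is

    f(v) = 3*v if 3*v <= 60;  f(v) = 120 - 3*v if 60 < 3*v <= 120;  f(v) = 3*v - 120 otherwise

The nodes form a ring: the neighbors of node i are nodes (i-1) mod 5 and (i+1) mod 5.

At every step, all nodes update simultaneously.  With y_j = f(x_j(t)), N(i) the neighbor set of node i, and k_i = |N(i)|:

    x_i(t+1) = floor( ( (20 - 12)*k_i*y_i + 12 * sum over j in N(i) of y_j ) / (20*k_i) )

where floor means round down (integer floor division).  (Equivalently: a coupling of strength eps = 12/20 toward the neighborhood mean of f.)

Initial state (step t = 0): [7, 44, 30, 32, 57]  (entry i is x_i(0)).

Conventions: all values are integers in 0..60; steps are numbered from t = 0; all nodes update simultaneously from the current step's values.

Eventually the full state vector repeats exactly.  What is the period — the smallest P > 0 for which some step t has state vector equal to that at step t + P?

Simulating step by step:
t=0: [7, 44, 30, 32, 57]
t=1: [27, 20, 22, 33, 33]
t=2: [39, 51, 45, 30, 26]
t=3: [23, 18, 24, 29, 26]
t=4: [49, 51, 45, 40, 42]
t=5: [22, 25, 15, 6, 10]
t=6: [44, 47, 36, 29, 33]
t=7: [17, 15, 21, 23, 21]
t=8: [51, 50, 51, 54, 53]
t=9: [33, 31, 34, 38, 38]
t=10: [18, 22, 17, 9, 10]
t=11: [46, 53, 44, 35, 36]
t=12: [22, 24, 21, 13, 14]
t=13: [48, 52, 48, 45, 44]
t=14: [24, 28, 24, 16, 16]
t=15: [44, 43, 44, 48, 48]
t=16: [14, 10, 14, 20, 20]
t=17: [43, 37, 43, 54, 54]
t=18: [18, 9, 18, 32, 32]
t=19: [36, 43, 36, 33, 33]
t=20: [13, 10, 13, 18, 18]
t=21: [40, 35, 40, 49, 49]
t=22: [12, 6, 12, 18, 18]
t=23: [36, 28, 36, 48, 48]
t=24: [22, 21, 22, 20, 20]
t=25: [56, 55, 56, 58, 58]
t=26: [48, 46, 48, 52, 52]
t=27: [25, 21, 25, 32, 32]
t=28: [42, 49, 42, 30, 30]
t=29: [19, 14, 19, 22, 22]
t=30: [51, 51, 51, 54, 54]
t=31: [35, 33, 35, 39, 39]
t=32: [13, 17, 13, 6, 6]
t=33: [36, 43, 36, 24, 24]
t=34: [21, 10, 21, 37, 37]
t=35: [34, 46, 34, 23, 23]
t=36: [27, 18, 27, 41, 41]
t=37: [32, 45, 32, 13, 13]
t=38: [25, 20, 25, 34, 34]
t=39: [41, 51, 41, 26, 26]
t=40: [23, 15, 23, 30, 30]
t=41: [42, 48, 42, 36, 36]
t=42: [13, 13, 13, 10, 10]
t=43: [36, 39, 36, 32, 32]
t=44: [12, 8, 12, 20, 20]
t=45: [39, 31, 39, 52, 52]
t=46: [20, 12, 20, 26, 26]
t=47: [47, 50, 47, 47, 47]
t=48: [23, 24, 23, 21, 21]
t=49: [51, 49, 51, 55, 55]
t=50: [34, 30, 34, 41, 41]
t=51: [17, 22, 17, 7, 7]
t=52: [42, 52, 42, 30, 30]
t=53: [22, 18, 22, 22, 22]
t=54: [54, 54, 54, 54, 54]
t=55: [42, 42, 42, 42, 42]
t=56: [6, 6, 6, 6, 6]
t=57: [18, 18, 18, 18, 18]
t=58: [54, 54, 54, 54, 54]

Answer: 4
Key observation: The state at step 54, [54, 54, 54, 54, 54], reappears at step 58 — and no state repeats earlier — so the cycle the system enters has period 4.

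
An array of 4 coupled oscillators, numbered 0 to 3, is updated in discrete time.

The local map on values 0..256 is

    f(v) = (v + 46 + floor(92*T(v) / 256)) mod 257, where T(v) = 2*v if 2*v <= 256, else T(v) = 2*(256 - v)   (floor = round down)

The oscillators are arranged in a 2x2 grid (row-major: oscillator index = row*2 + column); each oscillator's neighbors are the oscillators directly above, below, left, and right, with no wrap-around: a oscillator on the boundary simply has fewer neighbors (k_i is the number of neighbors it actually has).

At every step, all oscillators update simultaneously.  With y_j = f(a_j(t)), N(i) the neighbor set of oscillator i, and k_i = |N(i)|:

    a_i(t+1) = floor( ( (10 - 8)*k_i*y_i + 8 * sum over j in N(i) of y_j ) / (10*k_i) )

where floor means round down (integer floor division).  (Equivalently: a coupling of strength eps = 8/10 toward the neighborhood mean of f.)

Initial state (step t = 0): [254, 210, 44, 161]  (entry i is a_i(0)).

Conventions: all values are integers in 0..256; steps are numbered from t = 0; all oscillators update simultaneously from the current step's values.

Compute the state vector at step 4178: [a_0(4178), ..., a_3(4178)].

Simulating step by step:
t=0: [254, 210, 44, 161]
t=1: [70, 31, 49, 64]
t=2: [124, 148, 154, 122]
t=3: [12, 105, 106, 63]
t=4: [194, 133, 133, 212]
t=5: [13, 25, 25, 14]
t=6: [84, 72, 72, 84]
t=7: [173, 185, 185, 173]
t=8: [24, 21, 21, 24]
t=9: [83, 86, 86, 83]
t=10: [192, 189, 189, 192]
t=11: [26, 26, 26, 26]
t=12: [90, 90, 90, 90]
t=13: [200, 200, 200, 200]
t=14: [29, 29, 29, 29]
t=15: [95, 95, 95, 95]
t=16: [209, 209, 209, 209]
t=17: [31, 31, 31, 31]
t=18: [99, 99, 99, 99]
t=19: [216, 216, 216, 216]
t=20: [33, 33, 33, 33]
t=21: [102, 102, 102, 102]
t=22: [221, 221, 221, 221]
t=23: [35, 35, 35, 35]
t=24: [106, 106, 106, 106]
t=25: [228, 228, 228, 228]
t=26: [37, 37, 37, 37]
t=27: [109, 109, 109, 109]
t=28: [233, 233, 233, 233]
t=29: [38, 38, 38, 38]
t=30: [111, 111, 111, 111]
t=31: [236, 236, 236, 236]
t=32: [39, 39, 39, 39]
t=33: [113, 113, 113, 113]
t=34: [240, 240, 240, 240]
t=35: [40, 40, 40, 40]
t=36: [114, 114, 114, 114]
t=37: [241, 241, 241, 241]
t=38: [40, 40, 40, 40]

Answer: [40, 40, 40, 40]
Key observation: The state at step 35, [40, 40, 40, 40], reappears at step 38: the system is in a cycle of period 3 from step 35 on.  Therefore the state at step 4178 equals the state at step 35 + ((4178 - 35) mod 3) = 35, which is [40, 40, 40, 40].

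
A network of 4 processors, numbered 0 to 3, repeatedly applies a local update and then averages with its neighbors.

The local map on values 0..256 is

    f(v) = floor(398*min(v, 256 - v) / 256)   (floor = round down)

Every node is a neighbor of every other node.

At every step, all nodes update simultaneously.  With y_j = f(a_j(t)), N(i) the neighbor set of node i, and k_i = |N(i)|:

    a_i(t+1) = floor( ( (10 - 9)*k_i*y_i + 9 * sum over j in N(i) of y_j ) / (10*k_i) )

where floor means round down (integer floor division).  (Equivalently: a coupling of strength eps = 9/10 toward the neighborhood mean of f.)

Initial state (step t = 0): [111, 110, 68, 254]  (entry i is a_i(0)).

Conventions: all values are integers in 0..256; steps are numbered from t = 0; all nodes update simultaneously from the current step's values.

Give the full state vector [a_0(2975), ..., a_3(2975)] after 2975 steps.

Answer: [121, 121, 121, 121]
Key observation: The state at step 8, [163, 163, 163, 163], reappears at step 19: the system is in a cycle of period 11 from step 8 on.  Therefore the state at step 2975 equals the state at step 8 + ((2975 - 8) mod 11) = 16, which is [121, 121, 121, 121].

Derivation:
t=0: [111, 110, 68, 254]
t=1: [100, 101, 114, 134]
t=2: [172, 172, 168, 165]
t=3: [135, 135, 133, 132]
t=4: [190, 190, 189, 189]
t=5: [103, 103, 102, 102]
t=6: [158, 158, 159, 159]
t=7: [150, 150, 151, 151]
t=8: [163, 163, 163, 163]
t=9: [144, 144, 144, 144]
t=10: [174, 174, 174, 174]
t=11: [127, 127, 127, 127]
t=12: [197, 197, 197, 197]
t=13: [91, 91, 91, 91]
t=14: [141, 141, 141, 141]
t=15: [178, 178, 178, 178]
t=16: [121, 121, 121, 121]
t=17: [188, 188, 188, 188]
t=18: [105, 105, 105, 105]
t=19: [163, 163, 163, 163]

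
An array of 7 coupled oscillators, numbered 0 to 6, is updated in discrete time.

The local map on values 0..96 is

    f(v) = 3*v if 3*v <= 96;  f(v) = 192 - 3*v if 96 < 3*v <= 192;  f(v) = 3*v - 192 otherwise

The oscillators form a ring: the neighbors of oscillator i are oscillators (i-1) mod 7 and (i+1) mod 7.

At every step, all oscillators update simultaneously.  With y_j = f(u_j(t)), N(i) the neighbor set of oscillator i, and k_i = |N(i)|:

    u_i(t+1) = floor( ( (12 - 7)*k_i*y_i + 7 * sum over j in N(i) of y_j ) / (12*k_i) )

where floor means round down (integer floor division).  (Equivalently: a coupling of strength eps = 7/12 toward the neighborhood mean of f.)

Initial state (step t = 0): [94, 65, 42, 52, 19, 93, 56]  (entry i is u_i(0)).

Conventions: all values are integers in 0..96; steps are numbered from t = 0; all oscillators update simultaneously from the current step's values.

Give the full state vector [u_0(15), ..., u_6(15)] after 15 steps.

Answer: [17, 36, 59, 56, 32, 15, 10]

Derivation:
t=0: [94, 65, 42, 52, 19, 93, 56]
t=1: [45, 46, 38, 50, 59, 59, 61]
t=2: [42, 61, 60, 44, 22, 13, 24]
t=3: [51, 26, 25, 47, 56, 56, 60]
t=4: [42, 65, 68, 50, 31, 20, 23]
t=5: [48, 24, 18, 48, 68, 72, 65]
t=6: [41, 59, 57, 39, 26, 14, 22]
t=7: [52, 32, 35, 60, 66, 59, 59]
t=8: [47, 75, 67, 32, 10, 12, 21]
t=9: [49, 31, 41, 51, 51, 42, 51]
t=10: [57, 72, 67, 47, 46, 50, 48]
t=11: [29, 18, 25, 39, 49, 47, 38]
t=12: [74, 69, 68, 66, 55, 57, 72]
t=13: [23, 18, 11, 13, 19, 23, 24]
t=14: [65, 52, 40, 42, 55, 66, 70]
t=15: [17, 36, 59, 56, 32, 15, 10]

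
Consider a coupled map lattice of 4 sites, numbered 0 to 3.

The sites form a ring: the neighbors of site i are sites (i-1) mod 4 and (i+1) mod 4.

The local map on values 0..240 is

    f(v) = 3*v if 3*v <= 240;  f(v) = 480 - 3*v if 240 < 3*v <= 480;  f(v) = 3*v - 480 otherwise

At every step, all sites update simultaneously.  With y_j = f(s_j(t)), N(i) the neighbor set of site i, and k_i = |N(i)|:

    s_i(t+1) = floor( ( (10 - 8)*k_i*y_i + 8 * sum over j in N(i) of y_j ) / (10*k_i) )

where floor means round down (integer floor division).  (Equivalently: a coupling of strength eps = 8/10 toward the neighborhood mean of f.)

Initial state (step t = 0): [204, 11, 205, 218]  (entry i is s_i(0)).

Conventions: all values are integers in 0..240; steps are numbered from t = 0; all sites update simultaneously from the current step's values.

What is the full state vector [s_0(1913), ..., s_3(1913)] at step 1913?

Simulating step by step:
t=0: [204, 11, 205, 218]
t=1: [109, 113, 109, 141]
t=2: [109, 150, 109, 133]
t=3: [75, 128, 75, 138]
t=4: [109, 199, 109, 193]
t=5: [117, 145, 117, 142]
t=6: [65, 112, 65, 114]
t=7: [151, 184, 151, 183]
t=8: [61, 36, 61, 35]
t=9: [121, 168, 121, 167]
t=10: [41, 98, 41, 97]
t=11: [174, 135, 174, 136]
t=12: [67, 48, 67, 48]
t=13: [155, 189, 155, 189]
t=14: [72, 29, 72, 29]
t=15: [112, 190, 112, 190]
t=16: [100, 133, 100, 133]
t=17: [100, 160, 100, 160]
t=18: [36, 144, 36, 144]
t=19: [60, 96, 60, 96]
t=20: [189, 182, 189, 182]
t=21: [70, 82, 70, 82]
t=22: [229, 214, 229, 214]
t=23: [171, 198, 171, 198]
t=24: [97, 49, 97, 49]
t=25: [155, 180, 155, 180]
t=26: [51, 24, 51, 24]
t=27: [88, 136, 88, 136]
t=28: [100, 187, 100, 187]
t=29: [100, 160, 100, 160]

Answer: [100, 160, 100, 160]
Key observation: The state at step 17, [100, 160, 100, 160], reappears at step 29: the system is in a cycle of period 12 from step 17 on.  Therefore the state at step 1913 equals the state at step 17 + ((1913 - 17) mod 12) = 17, which is [100, 160, 100, 160].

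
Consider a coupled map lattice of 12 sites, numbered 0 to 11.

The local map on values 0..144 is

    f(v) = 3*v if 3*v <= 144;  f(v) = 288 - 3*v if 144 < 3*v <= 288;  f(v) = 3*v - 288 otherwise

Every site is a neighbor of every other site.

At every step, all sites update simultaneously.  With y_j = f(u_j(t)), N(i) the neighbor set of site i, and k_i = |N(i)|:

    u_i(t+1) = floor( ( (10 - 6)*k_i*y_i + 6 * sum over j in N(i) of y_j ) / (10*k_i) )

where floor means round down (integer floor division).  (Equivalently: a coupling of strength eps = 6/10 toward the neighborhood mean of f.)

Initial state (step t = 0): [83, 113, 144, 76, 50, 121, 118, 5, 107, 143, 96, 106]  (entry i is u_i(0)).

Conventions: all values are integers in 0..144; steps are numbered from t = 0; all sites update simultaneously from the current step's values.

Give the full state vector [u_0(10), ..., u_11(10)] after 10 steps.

Simulating step by step:
t=0: [83, 113, 144, 76, 50, 121, 118, 5, 107, 143, 96, 106]
t=1: [56, 60, 92, 63, 90, 69, 66, 48, 54, 91, 43, 53]
t=2: [99, 95, 62, 92, 64, 86, 89, 108, 101, 63, 102, 102]
t=3: [28, 26, 60, 29, 58, 35, 32, 37, 30, 59, 31, 31]
t=4: [92, 90, 101, 93, 103, 100, 96, 102, 94, 102, 95, 95]
t=5: [11, 13, 12, 10, 14, 11, 7, 13, 9, 13, 8, 8]
t=6: [32, 34, 33, 31, 35, 32, 28, 34, 30, 34, 29, 29]
t=7: [95, 97, 96, 94, 98, 95, 91, 97, 93, 97, 92, 92]
t=8: [5, 5, 4, 6, 6, 5, 9, 5, 7, 5, 8, 8]
t=9: [17, 17, 16, 18, 18, 17, 21, 17, 19, 17, 20, 20]
t=10: [53, 53, 52, 54, 54, 53, 57, 53, 55, 53, 56, 56]

Answer: [53, 53, 52, 54, 54, 53, 57, 53, 55, 53, 56, 56]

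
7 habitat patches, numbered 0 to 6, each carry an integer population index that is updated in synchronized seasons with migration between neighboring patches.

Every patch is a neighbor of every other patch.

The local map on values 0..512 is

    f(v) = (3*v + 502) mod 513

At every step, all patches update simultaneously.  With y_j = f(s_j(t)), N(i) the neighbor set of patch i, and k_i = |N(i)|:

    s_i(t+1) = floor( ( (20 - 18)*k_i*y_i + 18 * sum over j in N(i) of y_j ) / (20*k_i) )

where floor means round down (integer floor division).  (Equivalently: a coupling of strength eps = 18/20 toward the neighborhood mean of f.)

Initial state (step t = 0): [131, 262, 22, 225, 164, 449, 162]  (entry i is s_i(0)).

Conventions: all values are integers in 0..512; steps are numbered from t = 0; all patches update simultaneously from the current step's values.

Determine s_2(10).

Simulating step by step:
t=0: [131, 262, 22, 225, 164, 449, 162]
t=1: [298, 304, 314, 309, 293, 301, 293]
t=2: [381, 380, 379, 380, 382, 381, 382]
t=3: [105, 105, 105, 105, 104, 105, 104]
t=4: [303, 303, 303, 303, 303, 303, 303]
t=5: [385, 385, 385, 385, 385, 385, 385]
t=6: [118, 118, 118, 118, 118, 118, 118]
t=7: [343, 343, 343, 343, 343, 343, 343]
t=8: [505, 505, 505, 505, 505, 505, 505]
t=9: [478, 478, 478, 478, 478, 478, 478]
t=10: [397, 397, 397, 397, 397, 397, 397]

Answer: s_2(10) = 397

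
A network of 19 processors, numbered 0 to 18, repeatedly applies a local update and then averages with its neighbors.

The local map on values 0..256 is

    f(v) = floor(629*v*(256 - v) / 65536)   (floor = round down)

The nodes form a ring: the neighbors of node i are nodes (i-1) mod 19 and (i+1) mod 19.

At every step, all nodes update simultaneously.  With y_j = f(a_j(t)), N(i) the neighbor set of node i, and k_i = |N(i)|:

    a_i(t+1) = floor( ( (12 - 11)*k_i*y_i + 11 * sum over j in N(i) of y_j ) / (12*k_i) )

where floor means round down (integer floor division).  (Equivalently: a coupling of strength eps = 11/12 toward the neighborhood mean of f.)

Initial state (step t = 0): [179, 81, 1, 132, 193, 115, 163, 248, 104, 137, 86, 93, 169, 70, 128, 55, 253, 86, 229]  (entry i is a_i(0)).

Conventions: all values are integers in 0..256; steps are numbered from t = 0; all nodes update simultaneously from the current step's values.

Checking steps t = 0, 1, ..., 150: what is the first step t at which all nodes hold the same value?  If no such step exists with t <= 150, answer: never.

Answer: never
Key observation: The state at step 5 reappears at step 7 — the system is in a cycle of period 2 from step 5 on.  No step 0..7 is synchronized, and the cycle repeats forever, so no step up to 150 (or ever) has all nodes equal.

Derivation:
t=0: [179, 81, 1, 132, 193, 115, 163, 248, 104, 137, 86, 93, 169, 70, 128, 55, 253, 86, 229]  (not all equal)
t=1: [100, 72, 134, 67, 152, 132, 91, 137, 92, 146, 149, 140, 135, 146, 118, 84, 113, 41, 129]  (not all equal)
t=2: [142, 150, 126, 150, 140, 148, 155, 145, 154, 148, 154, 154, 154, 155, 146, 154, 114, 150, 119]  (not all equal)
t=3: [154, 155, 152, 155, 152, 152, 153, 150, 153, 150, 151, 150, 150, 151, 150, 154, 151, 155, 153]  (not all equal)
t=4: [150, 150, 150, 150, 150, 151, 151, 151, 151, 151, 152, 152, 152, 152, 151, 151, 150, 151, 150]  (not all equal)
t=5: [152, 152, 152, 152, 152, 152, 152, 152, 152, 151, 151, 151, 151, 151, 151, 152, 152, 152, 152]  (not all equal)
t=6: [151, 151, 151, 151, 151, 151, 151, 151, 151, 151, 152, 152, 152, 152, 151, 151, 151, 151, 151]  (not all equal)
t=7: [152, 152, 152, 152, 152, 152, 152, 152, 152, 151, 151, 151, 151, 151, 151, 152, 152, 152, 152]  (not all equal)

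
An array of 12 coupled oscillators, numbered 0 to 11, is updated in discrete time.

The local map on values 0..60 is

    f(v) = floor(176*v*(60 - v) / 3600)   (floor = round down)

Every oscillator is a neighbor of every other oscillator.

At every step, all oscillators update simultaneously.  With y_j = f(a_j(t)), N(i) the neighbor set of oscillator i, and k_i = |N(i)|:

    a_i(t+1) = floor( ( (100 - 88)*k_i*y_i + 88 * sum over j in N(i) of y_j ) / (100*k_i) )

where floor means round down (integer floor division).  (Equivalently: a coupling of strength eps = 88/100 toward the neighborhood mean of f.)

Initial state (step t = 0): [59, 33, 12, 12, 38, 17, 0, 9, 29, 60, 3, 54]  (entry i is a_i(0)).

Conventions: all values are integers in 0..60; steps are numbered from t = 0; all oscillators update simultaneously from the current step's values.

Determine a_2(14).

Answer: a_2(14) = 40

Derivation:
t=0: [59, 33, 12, 12, 38, 17, 0, 9, 29, 60, 3, 54]
t=1: [21, 22, 22, 22, 22, 22, 21, 22, 22, 21, 21, 21]
t=2: [40, 40, 40, 40, 40, 40, 40, 40, 40, 40, 40, 40]
t=3: [39, 39, 39, 39, 39, 39, 39, 39, 39, 39, 39, 39]
t=4: [40, 40, 40, 40, 40, 40, 40, 40, 40, 40, 40, 40]
t=5: [39, 39, 39, 39, 39, 39, 39, 39, 39, 39, 39, 39]
t=6: [40, 40, 40, 40, 40, 40, 40, 40, 40, 40, 40, 40]
t=7: [39, 39, 39, 39, 39, 39, 39, 39, 39, 39, 39, 39]
t=8: [40, 40, 40, 40, 40, 40, 40, 40, 40, 40, 40, 40]
t=9: [39, 39, 39, 39, 39, 39, 39, 39, 39, 39, 39, 39]
t=10: [40, 40, 40, 40, 40, 40, 40, 40, 40, 40, 40, 40]
t=11: [39, 39, 39, 39, 39, 39, 39, 39, 39, 39, 39, 39]
t=12: [40, 40, 40, 40, 40, 40, 40, 40, 40, 40, 40, 40]
t=13: [39, 39, 39, 39, 39, 39, 39, 39, 39, 39, 39, 39]
t=14: [40, 40, 40, 40, 40, 40, 40, 40, 40, 40, 40, 40]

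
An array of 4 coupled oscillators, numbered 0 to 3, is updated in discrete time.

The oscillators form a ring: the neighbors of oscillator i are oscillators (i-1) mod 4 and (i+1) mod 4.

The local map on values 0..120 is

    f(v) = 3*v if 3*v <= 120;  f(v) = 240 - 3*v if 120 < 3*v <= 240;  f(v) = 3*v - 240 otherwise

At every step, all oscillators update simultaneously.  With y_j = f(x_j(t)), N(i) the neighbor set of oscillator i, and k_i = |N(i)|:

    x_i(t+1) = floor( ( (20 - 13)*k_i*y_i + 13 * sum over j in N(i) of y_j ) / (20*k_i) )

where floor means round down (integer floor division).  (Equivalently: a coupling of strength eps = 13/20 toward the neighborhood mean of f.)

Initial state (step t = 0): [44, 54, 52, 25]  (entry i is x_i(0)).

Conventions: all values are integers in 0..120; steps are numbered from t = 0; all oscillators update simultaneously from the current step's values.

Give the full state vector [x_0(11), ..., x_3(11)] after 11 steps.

Simulating step by step:
t=0: [44, 54, 52, 25]
t=1: [87, 89, 79, 88]
t=2: [23, 17, 17, 16]
t=3: [56, 56, 50, 55]
t=4: [72, 77, 79, 78]
t=5: [13, 11, 5, 10]
t=6: [34, 29, 25, 28]
t=7: [91, 87, 81, 86]
t=8: [24, 19, 13, 18]
t=9: [61, 56, 49, 54]
t=10: [68, 73, 81, 76]
t=11: [23, 20, 11, 16]

Answer: [23, 20, 11, 16]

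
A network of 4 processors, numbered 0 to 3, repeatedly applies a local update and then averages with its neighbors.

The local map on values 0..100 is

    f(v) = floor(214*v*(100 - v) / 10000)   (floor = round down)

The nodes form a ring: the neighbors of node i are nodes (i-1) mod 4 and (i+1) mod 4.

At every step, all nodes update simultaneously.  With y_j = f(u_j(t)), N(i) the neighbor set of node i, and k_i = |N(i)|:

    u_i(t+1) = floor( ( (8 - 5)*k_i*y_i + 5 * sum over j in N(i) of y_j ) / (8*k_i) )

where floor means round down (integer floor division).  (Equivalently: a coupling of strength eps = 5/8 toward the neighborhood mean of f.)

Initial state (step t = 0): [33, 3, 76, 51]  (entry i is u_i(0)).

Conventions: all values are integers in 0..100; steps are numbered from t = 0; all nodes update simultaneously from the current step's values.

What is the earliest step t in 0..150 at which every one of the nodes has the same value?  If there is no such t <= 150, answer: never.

Answer: 3
Key observation: Synchronization is absorbing here: once all nodes are equal they stay equal, and step 3 is the first all-equal step.

Derivation:
t=0: [33, 3, 76, 51]  (not all equal)
t=1: [36, 29, 33, 46]  (not all equal)
t=2: [48, 46, 47, 49]  (not all equal)
t=3: [53, 53, 53, 53]  (all equal)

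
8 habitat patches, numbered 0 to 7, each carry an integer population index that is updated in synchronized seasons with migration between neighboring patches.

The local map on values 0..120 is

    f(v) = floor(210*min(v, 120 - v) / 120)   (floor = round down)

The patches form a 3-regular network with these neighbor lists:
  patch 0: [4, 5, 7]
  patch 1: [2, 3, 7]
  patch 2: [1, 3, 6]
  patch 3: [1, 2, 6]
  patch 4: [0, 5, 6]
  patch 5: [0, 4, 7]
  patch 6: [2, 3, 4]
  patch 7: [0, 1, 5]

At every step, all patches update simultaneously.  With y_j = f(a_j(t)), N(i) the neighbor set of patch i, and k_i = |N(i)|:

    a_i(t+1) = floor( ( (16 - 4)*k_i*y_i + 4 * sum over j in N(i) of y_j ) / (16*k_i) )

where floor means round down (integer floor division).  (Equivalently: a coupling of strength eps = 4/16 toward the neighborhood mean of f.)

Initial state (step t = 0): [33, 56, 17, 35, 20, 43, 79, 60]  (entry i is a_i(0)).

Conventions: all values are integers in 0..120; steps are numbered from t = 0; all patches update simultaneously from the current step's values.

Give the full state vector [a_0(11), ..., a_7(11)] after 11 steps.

Answer: [53, 85, 49, 43, 48, 48, 42, 89]

Derivation:
t=0: [33, 56, 17, 35, 20, 43, 79, 60]
t=1: [60, 89, 40, 62, 43, 72, 63, 97]
t=2: [95, 58, 73, 94, 80, 81, 94, 50]
t=3: [51, 93, 77, 52, 65, 67, 50, 82]
t=4: [87, 54, 75, 85, 94, 89, 87, 68]
t=5: [58, 89, 76, 64, 47, 56, 58, 85]
t=6: [95, 60, 78, 92, 86, 93, 97, 66]
t=7: [48, 96, 70, 54, 55, 51, 45, 86]
t=8: [83, 51, 83, 87, 92, 86, 81, 62]
t=9: [65, 85, 65, 61, 52, 62, 65, 93]
t=10: [91, 66, 93, 98, 92, 95, 96, 56]
t=11: [53, 85, 49, 43, 48, 48, 42, 89]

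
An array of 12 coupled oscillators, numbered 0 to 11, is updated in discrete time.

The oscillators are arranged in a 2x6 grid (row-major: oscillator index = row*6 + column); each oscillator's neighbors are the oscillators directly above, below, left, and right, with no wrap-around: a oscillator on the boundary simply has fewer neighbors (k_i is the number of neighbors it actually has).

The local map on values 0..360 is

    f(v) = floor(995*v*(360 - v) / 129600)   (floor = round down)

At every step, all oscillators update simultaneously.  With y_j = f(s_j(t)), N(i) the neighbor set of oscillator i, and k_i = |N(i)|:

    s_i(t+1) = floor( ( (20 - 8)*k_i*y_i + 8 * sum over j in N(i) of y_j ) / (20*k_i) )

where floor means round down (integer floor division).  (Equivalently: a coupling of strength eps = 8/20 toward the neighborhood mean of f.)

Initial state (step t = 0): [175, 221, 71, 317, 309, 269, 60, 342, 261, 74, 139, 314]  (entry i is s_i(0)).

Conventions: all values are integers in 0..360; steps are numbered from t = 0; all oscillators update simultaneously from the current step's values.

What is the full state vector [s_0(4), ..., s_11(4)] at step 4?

Answer: [232, 233, 235, 234, 235, 236, 229, 229, 234, 236, 236, 237]

Derivation:
t=0: [175, 221, 71, 317, 309, 269, 60, 342, 261, 74, 139, 314]
t=1: [223, 201, 165, 120, 142, 158, 141, 104, 167, 168, 193, 150]
t=2: [236, 238, 243, 230, 237, 242, 229, 219, 241, 243, 244, 243]
t=3: [224, 223, 220, 225, 222, 219, 230, 231, 221, 219, 218, 218]
t=4: [232, 233, 235, 234, 235, 236, 229, 229, 234, 236, 236, 237]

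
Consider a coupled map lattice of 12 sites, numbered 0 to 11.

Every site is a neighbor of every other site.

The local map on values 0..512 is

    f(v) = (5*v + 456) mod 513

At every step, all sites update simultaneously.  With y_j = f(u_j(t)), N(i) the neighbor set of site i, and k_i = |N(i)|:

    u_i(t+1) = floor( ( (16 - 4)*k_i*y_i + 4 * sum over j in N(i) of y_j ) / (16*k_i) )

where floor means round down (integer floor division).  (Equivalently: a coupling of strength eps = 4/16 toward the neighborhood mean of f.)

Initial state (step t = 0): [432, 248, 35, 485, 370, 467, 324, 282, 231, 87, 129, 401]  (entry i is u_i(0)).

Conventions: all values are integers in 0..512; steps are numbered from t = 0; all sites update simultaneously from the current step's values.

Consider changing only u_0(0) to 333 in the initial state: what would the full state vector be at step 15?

Simulating step by step:
t=0: [333, 248, 35, 485, 370, 467, 324, 282, 231, 87, 129, 401]
t=1: [105, 169, 140, 284, 239, 219, 72, 292, 107, 330, 109, 352]
t=2: [413, 272, 167, 317, 154, 81, 293, 346, 420, 111, 427, 191]
t=3: [431, 292, 283, 455, 236, 343, 368, 188, 457, 452, 109, 370]
t=4: [97, 338, 305, 184, 134, 150, 241, 333, 192, 173, 419, 248]
t=5: [382, 139, 392, 325, 143, 201, 159, 121, 354, 285, 433, 185]
t=6: [287, 149, 323, 80, 164, 375, 222, 84, 185, 307, 99, 317]
t=7: [336, 208, 94, 330, 262, 283, 100, 344, 338, 409, 399, 445]
t=8: [133, 414, 373, 112, 237, 314, 395, 163, 141, 399, 363, 157]
t=9: [149, 424, 275, 445, 154, 434, 355, 258, 178, 370, 239, 236]
t=10: [173, 54, 258, 130, 191, 90, 176, 196, 278, 230, 127, 116]
t=11: [276, 217, 212, 120, 342, 348, 287, 360, 285, 111, 109, 69]
t=12: [289, 75, 430, 95, 156, 178, 329, 222, 322, 436, 428, 283]
t=13: [313, 281, 79, 353, 202, 282, 85, 69, 60, 101, 72, 291]
t=14: [443, 327, 339, 216, 413, 331, 360, 302, 269, 419, 313, 363]
t=15: [153, 105, 148, 447, 417, 119, 225, 387, 267, 439, 427, 235]

Answer: [153, 105, 148, 447, 417, 119, 225, 387, 267, 439, 427, 235]
Key observation: This trace re-runs the system from the modified initial state.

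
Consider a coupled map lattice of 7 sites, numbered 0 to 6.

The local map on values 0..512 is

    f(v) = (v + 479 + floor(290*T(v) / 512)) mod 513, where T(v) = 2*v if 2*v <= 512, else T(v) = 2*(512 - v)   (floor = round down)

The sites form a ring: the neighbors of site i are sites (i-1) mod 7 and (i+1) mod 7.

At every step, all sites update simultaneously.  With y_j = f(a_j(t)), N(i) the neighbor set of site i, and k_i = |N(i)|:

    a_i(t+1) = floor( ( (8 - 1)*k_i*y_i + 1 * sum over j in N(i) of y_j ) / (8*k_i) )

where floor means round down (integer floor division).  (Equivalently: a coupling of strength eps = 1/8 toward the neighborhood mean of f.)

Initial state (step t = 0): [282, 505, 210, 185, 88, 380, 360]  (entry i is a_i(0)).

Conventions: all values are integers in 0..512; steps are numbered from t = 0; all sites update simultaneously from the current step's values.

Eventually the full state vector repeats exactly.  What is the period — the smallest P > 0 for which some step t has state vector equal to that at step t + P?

Simulating step by step:
t=0: [282, 505, 210, 185, 88, 380, 360]
t=1: [505, 475, 413, 350, 187, 473, 498]
t=2: [478, 482, 490, 490, 379, 475, 479]
t=3: [481, 481, 480, 480, 493, 482, 482]
t=4: [481, 482, 482, 481, 480, 480, 481]
t=5: [481, 481, 481, 481, 482, 482, 482]
t=6: [481, 482, 482, 481, 481, 481, 481]
t=7: [481, 481, 481, 481, 482, 482, 482]

Answer: 2
Key observation: The state at step 5, [481, 481, 481, 481, 482, 482, 482], reappears at step 7 — and no state repeats earlier — so the cycle the system enters has period 2.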